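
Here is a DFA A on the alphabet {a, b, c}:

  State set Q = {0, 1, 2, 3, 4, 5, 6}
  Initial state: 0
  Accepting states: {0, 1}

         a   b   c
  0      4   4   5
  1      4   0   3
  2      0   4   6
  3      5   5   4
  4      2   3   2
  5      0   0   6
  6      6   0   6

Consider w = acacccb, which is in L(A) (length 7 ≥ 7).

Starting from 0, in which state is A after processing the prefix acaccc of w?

6

State sequence: 0 -a-> 4 -c-> 2 -a-> 0 -c-> 5 -c-> 6 -c-> 6

After reading 6 characters, A is in state 6.
(This kind of state-tracing is the core of the pumping-lemma construction: with 7 states, pigeonhole forces a repeat within the first 7 steps.)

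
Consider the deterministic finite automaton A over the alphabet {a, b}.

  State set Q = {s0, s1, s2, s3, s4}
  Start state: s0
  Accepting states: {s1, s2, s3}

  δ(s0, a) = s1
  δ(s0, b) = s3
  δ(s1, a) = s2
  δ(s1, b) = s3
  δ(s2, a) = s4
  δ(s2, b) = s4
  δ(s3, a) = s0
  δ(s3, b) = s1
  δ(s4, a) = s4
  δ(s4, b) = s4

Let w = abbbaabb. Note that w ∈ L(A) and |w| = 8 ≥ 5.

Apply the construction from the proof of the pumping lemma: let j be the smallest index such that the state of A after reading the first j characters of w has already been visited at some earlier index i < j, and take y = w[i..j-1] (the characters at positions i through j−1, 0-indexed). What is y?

State sequence: s0 -a-> s1 -b-> s3 -b-> s1 -b-> s3 -a-> s0 -a-> s1 -b-> s3 -b-> s1
First repeat at step 3: s1 was already visited.

So i = 1, j = 3, giving x = w[0:1] = a, y = w[1:3] = bb, z = w[3:8] = baabb.
Check: |xy| = 3 ≤ 5 and |y| = 2 ≥ 1. Reading y takes A from s1 back to s1, so every xyⁱz is accepted.
Pumping length from the standard proof: p = 5 (the number of states). The repeated state found above gives |xy| = j ≤ 5 and |y| = j − i ≥ 1.

bb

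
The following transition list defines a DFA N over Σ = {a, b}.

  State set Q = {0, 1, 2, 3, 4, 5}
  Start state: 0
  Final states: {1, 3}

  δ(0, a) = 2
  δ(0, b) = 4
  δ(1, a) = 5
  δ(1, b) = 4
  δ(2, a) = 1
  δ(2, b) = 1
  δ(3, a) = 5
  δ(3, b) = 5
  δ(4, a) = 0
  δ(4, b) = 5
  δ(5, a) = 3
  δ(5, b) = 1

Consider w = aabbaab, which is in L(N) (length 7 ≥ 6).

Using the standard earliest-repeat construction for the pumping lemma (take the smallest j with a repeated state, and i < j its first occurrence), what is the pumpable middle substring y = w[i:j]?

State sequence: 0 -a-> 2 -a-> 1 -b-> 4 -b-> 5 -a-> 3 -a-> 5 -b-> 1
First repeat at step 6: 5 was already visited.

So i = 4, j = 6, giving x = w[0:4] = aabb, y = w[4:6] = aa, z = w[6:7] = b.
Check: |xy| = 6 ≤ 6 and |y| = 2 ≥ 1. Reading y takes N from 5 back to 5, so every xyⁱz is accepted.
With |Q| = 6, pigeonhole forces a state repeat no later than step 6; the substring read between the first and second visits to that state can be pumped.

aa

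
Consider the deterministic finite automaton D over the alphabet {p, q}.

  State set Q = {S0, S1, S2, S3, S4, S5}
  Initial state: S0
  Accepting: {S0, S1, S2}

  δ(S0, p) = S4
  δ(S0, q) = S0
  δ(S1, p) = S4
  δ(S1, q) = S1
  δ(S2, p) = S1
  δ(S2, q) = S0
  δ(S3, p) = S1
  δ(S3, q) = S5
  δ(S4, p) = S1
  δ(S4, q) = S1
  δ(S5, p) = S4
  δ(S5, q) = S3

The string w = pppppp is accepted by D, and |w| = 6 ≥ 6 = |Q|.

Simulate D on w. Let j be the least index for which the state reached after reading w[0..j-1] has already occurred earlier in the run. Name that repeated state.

State sequence: S0 -p-> S4 -p-> S1 -p-> S4 -p-> S1 -p-> S4 -p-> S1
First repeat at step 3: S4 was already visited.

The earliest repeat is at step j = 3: D is in S4, which it already visited at step i = 1.

S4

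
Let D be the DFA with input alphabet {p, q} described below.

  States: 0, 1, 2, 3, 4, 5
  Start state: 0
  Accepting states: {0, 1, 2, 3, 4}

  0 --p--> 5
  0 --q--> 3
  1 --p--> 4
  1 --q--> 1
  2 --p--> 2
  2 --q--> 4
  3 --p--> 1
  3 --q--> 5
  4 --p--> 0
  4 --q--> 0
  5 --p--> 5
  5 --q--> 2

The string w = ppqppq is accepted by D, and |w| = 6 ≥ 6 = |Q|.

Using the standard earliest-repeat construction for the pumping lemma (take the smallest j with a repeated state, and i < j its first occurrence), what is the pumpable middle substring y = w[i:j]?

Run of D on w = p p q p p q:
  step 0: 0  (start)
  step 1: 5  (read p: 0→5)
  step 2: 5  (read p: 5→5)   ← first repeat (5 seen earlier)
  step 3: 2  (read q: 5→2)
  step 4: 2  (read p: 2→2)
  step 5: 2  (read p: 2→2)
  step 6: 4  (read q: 2→4)

So i = 1, j = 2, giving x = w[0:1] = p, y = w[1:2] = p, z = w[2:6] = qppq.
Check: |xy| = 2 ≤ 6 and |y| = 1 ≥ 1. Reading y takes D from 5 back to 5, so every xyⁱz is accepted.
Pumping length from the standard proof: p = 6 (the number of states). The repeated state found above gives |xy| = j ≤ 6 and |y| = j − i ≥ 1.

p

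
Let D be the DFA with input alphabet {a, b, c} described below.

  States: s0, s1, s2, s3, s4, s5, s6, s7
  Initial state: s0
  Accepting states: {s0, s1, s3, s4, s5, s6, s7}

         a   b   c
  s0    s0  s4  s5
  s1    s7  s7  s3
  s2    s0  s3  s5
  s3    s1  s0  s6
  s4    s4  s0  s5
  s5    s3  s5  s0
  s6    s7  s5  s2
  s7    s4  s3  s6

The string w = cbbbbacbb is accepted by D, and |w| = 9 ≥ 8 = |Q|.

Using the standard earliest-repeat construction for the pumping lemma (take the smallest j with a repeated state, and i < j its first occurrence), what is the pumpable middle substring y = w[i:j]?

b

Run of D on w = c b b b b a c b b:
  step 0: s0  (start)
  step 1: s5  (read c: s0→s5)
  step 2: s5  (read b: s5→s5)   ← first repeat (s5 seen earlier)
  step 3: s5  (read b: s5→s5)
  step 4: s5  (read b: s5→s5)
  step 5: s5  (read b: s5→s5)
  step 6: s3  (read a: s5→s3)
  step 7: s6  (read c: s3→s6)
  step 8: s5  (read b: s6→s5)
  step 9: s5  (read b: s5→s5)

So i = 1, j = 2, giving x = w[0:1] = c, y = w[1:2] = b, z = w[2:9] = bbbacbb.
Check: |xy| = 2 ≤ 8 and |y| = 1 ≥ 1. Reading y takes D from s5 back to s5, so every xyⁱz is accepted.
Since D has 8 states, any run of length ≥ 8 visits 8+1 states, so by pigeonhole some state repeats within the first 8 steps — that repeat gives the pumpable loop.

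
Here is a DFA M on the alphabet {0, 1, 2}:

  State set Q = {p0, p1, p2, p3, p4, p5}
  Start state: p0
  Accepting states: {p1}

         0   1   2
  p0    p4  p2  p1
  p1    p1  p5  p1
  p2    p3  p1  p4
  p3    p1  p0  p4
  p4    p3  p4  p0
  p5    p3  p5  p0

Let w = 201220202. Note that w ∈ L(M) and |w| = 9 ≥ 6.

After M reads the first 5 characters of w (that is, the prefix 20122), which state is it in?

Run of M on the first 5 characters of w = 2 0 1 2 2:
  step 0: p0  (start)
  step 1: p1  (read 2: p0→p1)
  step 2: p1  (read 0: p1→p1)
  step 3: p5  (read 1: p1→p5)
  step 4: p0  (read 2: p5→p0)
  step 5: p1  (read 2: p0→p1)

After reading 5 characters, M is in state p1.

p1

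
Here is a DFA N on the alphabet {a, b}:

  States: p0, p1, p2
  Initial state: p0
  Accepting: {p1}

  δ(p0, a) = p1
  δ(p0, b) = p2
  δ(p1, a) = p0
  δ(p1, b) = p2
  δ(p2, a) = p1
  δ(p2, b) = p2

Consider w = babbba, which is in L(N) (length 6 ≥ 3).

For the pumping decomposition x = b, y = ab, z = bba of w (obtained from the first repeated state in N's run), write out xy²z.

xy^2z = b·ab·ab·bba = bababbba.
Reading y = ab takes N from p2 back to p2, so after x·y·y the machine is still in p2, and z then leads to the accepting state p1. Hence bababbba ∈ L(N).

bababbba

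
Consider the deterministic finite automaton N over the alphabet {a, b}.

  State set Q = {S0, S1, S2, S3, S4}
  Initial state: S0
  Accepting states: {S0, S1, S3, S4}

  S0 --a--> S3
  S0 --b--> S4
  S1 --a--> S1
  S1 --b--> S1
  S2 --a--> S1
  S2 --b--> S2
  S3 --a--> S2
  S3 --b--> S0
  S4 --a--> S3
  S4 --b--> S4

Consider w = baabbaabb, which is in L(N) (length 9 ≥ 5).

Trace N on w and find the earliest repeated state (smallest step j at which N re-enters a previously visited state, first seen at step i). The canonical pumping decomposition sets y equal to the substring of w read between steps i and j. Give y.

b

Run of N on w = b a a b b a a b b:
  step 0: S0  (start)
  step 1: S4  (read b: S0→S4)
  step 2: S3  (read a: S4→S3)
  step 3: S2  (read a: S3→S2)
  step 4: S2  (read b: S2→S2)   ← first repeat (S2 seen earlier)
  step 5: S2  (read b: S2→S2)
  step 6: S1  (read a: S2→S1)
  step 7: S1  (read a: S1→S1)
  step 8: S1  (read b: S1→S1)
  step 9: S1  (read b: S1→S1)

So i = 3, j = 4, giving x = w[0:3] = baa, y = w[3:4] = b, z = w[4:9] = baabb.
Check: |xy| = 4 ≤ 5 and |y| = 1 ≥ 1. Reading y takes N from S2 back to S2, so every xyⁱz is accepted.
With |Q| = 5, pigeonhole forces a state repeat no later than step 5; the substring read between the first and second visits to that state can be pumped.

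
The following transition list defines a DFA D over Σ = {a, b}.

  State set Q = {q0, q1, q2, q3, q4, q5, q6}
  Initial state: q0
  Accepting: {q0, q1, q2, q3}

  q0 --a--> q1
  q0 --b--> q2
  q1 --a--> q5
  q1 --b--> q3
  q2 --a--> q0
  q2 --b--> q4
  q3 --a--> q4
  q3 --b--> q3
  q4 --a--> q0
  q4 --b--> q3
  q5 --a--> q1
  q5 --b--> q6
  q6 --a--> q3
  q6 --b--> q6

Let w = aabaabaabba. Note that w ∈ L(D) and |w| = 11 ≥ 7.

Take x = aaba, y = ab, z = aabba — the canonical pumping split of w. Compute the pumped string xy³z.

aabaabababaabba

xy^3z = aaba·ab·ab·ab·aabba = aabaabababaabba.
Reading y = ab takes D from q3 back to q3, so after x·y·y·y the machine is still in q3, and z then leads to the accepting state q0. Hence aabaabababaabba ∈ L(D).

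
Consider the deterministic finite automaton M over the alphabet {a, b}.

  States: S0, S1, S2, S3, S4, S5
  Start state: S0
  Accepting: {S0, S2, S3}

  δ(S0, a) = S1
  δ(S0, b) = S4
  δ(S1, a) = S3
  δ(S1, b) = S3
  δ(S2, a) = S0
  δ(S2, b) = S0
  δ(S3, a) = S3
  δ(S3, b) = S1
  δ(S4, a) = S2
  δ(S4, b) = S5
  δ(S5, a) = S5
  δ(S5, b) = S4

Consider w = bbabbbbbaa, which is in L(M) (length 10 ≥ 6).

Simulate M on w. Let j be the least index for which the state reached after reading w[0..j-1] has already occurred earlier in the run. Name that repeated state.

S5

State sequence: S0 -b-> S4 -b-> S5 -a-> S5 -b-> S4 -b-> S5 -b-> S4 -b-> S5 -b-> S4 -a-> S2 -a-> S0
First repeat at step 3: S5 was already visited.

The earliest repeat is at step j = 3: M is in S5, which it already visited at step i = 2.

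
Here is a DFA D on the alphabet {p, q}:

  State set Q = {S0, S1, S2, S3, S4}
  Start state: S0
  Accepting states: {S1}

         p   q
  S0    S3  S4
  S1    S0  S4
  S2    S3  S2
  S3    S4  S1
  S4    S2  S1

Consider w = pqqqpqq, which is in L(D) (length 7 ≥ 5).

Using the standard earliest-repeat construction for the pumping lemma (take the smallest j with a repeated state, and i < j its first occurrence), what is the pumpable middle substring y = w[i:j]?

Run of D on w = p q q q p q q:
  step 0: S0  (start)
  step 1: S3  (read p: S0→S3)
  step 2: S1  (read q: S3→S1)
  step 3: S4  (read q: S1→S4)
  step 4: S1  (read q: S4→S1)   ← first repeat (S1 seen earlier)
  step 5: S0  (read p: S1→S0)
  step 6: S4  (read q: S0→S4)
  step 7: S1  (read q: S4→S1)

So i = 2, j = 4, giving x = w[0:2] = pq, y = w[2:4] = qq, z = w[4:7] = pqq.
Check: |xy| = 4 ≤ 5 and |y| = 2 ≥ 1. Reading y takes D from S1 back to S1, so every xyⁱz is accepted.
Pumping length from the standard proof: p = 5 (the number of states). The repeated state found above gives |xy| = j ≤ 5 and |y| = j − i ≥ 1.

qq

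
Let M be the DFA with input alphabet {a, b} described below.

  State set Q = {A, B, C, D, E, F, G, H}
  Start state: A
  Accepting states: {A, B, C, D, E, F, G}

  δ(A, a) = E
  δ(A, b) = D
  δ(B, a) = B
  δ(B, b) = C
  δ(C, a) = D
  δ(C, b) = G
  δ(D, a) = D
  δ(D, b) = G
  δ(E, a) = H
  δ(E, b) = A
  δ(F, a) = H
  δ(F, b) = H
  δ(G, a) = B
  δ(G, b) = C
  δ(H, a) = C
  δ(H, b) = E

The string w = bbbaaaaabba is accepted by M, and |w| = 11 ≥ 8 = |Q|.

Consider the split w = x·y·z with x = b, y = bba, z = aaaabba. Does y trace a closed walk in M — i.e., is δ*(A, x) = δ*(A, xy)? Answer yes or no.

yes

Run of M on the first 4 characters of w = b b b a:
  step 0: A  (start)
  step 1: D  (read b: A→D)
  step 2: G  (read b: D→G)
  step 3: C  (read b: G→C)
  step 4: D  (read a: C→D)

After x (step 1): D. After xy (step 4): D.
They match, so y = bba drives M around a cycle from D back to itself; pumping y any number of times keeps M in D before reading z, and xyⁱz ∈ L(M) for every i ≥ 0.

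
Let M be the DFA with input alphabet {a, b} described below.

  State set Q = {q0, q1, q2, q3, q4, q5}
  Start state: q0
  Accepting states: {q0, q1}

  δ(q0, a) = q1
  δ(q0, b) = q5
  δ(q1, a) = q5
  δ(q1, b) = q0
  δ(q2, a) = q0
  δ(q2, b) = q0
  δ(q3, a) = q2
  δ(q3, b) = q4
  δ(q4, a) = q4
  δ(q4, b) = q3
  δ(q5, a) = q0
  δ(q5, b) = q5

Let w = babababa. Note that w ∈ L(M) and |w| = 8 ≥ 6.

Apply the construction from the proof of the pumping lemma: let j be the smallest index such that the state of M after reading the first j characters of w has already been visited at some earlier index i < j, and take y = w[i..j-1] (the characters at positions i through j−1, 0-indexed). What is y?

Run of M on w = b a b a b a b a:
  step 0: q0  (start)
  step 1: q5  (read b: q0→q5)
  step 2: q0  (read a: q5→q0)   ← first repeat (q0 seen earlier)
  step 3: q5  (read b: q0→q5)
  step 4: q0  (read a: q5→q0)
  step 5: q5  (read b: q0→q5)
  step 6: q0  (read a: q5→q0)
  step 7: q5  (read b: q0→q5)
  step 8: q0  (read a: q5→q0)

So i = 0, j = 2, giving x = w[0:0] = ε, y = w[0:2] = ba, z = w[2:8] = bababa.
Check: |xy| = 2 ≤ 6 and |y| = 2 ≥ 1. Reading y takes M from q0 back to q0, so every xyⁱz is accepted.
Pumping length from the standard proof: p = 6 (the number of states). The repeated state found above gives |xy| = j ≤ 6 and |y| = j − i ≥ 1.

ba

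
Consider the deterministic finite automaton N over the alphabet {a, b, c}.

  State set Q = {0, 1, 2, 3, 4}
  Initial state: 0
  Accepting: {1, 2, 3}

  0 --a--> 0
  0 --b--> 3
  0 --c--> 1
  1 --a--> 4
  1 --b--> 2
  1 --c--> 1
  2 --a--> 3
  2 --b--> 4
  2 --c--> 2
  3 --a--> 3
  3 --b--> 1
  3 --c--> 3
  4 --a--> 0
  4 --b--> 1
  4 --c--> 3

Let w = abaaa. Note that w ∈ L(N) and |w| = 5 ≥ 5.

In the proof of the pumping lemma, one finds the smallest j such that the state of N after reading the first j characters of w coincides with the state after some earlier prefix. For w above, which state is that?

0

Run of N on w = a b a a a:
  step 0: 0  (start)
  step 1: 0  (read a: 0→0)   ← first repeat (0 seen earlier)
  step 2: 3  (read b: 0→3)
  step 3: 3  (read a: 3→3)
  step 4: 3  (read a: 3→3)
  step 5: 3  (read a: 3→3)

The earliest repeat is at step j = 1: N is in 0, which it already visited at step i = 0.
Pumping length from the standard proof: p = 5 (the number of states). The repeated state found above gives |xy| = j ≤ 5 and |y| = j − i ≥ 1.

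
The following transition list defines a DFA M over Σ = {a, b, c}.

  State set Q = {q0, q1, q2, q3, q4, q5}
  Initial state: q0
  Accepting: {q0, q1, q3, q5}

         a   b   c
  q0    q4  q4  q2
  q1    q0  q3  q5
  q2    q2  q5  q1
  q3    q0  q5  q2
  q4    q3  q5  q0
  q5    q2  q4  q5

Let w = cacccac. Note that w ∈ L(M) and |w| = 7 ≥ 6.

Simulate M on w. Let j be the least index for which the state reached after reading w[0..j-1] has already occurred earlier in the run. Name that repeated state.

q2

State sequence: q0 -c-> q2 -a-> q2 -c-> q1 -c-> q5 -c-> q5 -a-> q2 -c-> q1
First repeat at step 2: q2 was already visited.

The earliest repeat is at step j = 2: M is in q2, which it already visited at step i = 1.
The DFA has 6 states, so the proof of the pumping lemma guarantees a repeated state among the first 6+1 visited; the segment between the two visits is the pumpable y.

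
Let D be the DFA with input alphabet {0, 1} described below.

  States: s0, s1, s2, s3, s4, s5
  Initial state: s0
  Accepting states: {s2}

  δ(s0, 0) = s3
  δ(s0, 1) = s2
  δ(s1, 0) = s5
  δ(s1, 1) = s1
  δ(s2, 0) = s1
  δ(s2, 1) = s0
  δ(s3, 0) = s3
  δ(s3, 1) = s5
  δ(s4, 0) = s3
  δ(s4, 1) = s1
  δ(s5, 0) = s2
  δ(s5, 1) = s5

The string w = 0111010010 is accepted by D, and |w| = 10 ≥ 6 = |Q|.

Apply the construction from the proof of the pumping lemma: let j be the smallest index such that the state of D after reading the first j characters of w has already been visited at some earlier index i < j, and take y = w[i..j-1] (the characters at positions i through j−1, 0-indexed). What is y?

State sequence: s0 -0-> s3 -1-> s5 -1-> s5 -1-> s5 -0-> s2 -1-> s0 -0-> s3 -0-> s3 -1-> s5 -0-> s2
First repeat at step 3: s5 was already visited.

So i = 2, j = 3, giving x = w[0:2] = 01, y = w[2:3] = 1, z = w[3:10] = 1010010.
Check: |xy| = 3 ≤ 6 and |y| = 1 ≥ 1. Reading y takes D from s5 back to s5, so every xyⁱz is accepted.
With |Q| = 6, pigeonhole forces a state repeat no later than step 6; the substring read between the first and second visits to that state can be pumped.

1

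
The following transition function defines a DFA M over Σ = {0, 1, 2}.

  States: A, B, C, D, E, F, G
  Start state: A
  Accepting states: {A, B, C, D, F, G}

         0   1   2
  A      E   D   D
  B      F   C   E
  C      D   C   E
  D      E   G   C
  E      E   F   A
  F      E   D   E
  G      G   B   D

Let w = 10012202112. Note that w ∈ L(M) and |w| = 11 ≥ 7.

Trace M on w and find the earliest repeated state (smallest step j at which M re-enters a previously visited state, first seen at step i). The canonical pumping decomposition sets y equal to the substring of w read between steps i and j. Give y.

State sequence: A -1-> D -0-> E -0-> E -1-> F -2-> E -2-> A -0-> E -2-> A -1-> D -1-> G -2-> D
First repeat at step 3: E was already visited.

So i = 2, j = 3, giving x = w[0:2] = 10, y = w[2:3] = 0, z = w[3:11] = 12202112.
Check: |xy| = 3 ≤ 7 and |y| = 1 ≥ 1. Reading y takes M from E back to E, so every xyⁱz is accepted.
Pumping length from the standard proof: p = 7 (the number of states). The repeated state found above gives |xy| = j ≤ 7 and |y| = j − i ≥ 1.

0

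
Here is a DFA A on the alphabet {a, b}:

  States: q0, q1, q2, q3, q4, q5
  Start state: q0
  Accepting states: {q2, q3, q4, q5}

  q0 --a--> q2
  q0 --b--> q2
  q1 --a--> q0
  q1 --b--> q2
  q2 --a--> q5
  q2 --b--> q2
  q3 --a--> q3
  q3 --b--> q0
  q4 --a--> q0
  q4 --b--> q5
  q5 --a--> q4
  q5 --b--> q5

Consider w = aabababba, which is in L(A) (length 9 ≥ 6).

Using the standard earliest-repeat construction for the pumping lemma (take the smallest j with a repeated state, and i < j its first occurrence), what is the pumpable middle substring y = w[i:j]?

Run of A on w = a a b a b a b b a:
  step 0: q0  (start)
  step 1: q2  (read a: q0→q2)
  step 2: q5  (read a: q2→q5)
  step 3: q5  (read b: q5→q5)   ← first repeat (q5 seen earlier)
  step 4: q4  (read a: q5→q4)
  step 5: q5  (read b: q4→q5)
  step 6: q4  (read a: q5→q4)
  step 7: q5  (read b: q4→q5)
  step 8: q5  (read b: q5→q5)
  step 9: q4  (read a: q5→q4)

So i = 2, j = 3, giving x = w[0:2] = aa, y = w[2:3] = b, z = w[3:9] = ababba.
Check: |xy| = 3 ≤ 6 and |y| = 1 ≥ 1. Reading y takes A from q5 back to q5, so every xyⁱz is accepted.
Since A has 6 states, any run of length ≥ 6 visits 6+1 states, so by pigeonhole some state repeats within the first 6 steps — that repeat gives the pumpable loop.

b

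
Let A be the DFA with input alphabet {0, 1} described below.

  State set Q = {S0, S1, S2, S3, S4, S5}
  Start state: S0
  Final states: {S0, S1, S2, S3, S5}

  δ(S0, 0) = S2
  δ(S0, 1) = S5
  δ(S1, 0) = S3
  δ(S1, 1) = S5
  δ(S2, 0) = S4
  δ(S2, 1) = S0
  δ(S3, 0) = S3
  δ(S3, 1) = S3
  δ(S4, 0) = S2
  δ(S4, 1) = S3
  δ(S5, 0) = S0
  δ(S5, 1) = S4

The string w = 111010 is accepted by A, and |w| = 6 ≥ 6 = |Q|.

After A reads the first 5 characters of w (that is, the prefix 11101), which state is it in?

State sequence: S0 -1-> S5 -1-> S4 -1-> S3 -0-> S3 -1-> S3

After reading 5 characters, A is in state S3.

S3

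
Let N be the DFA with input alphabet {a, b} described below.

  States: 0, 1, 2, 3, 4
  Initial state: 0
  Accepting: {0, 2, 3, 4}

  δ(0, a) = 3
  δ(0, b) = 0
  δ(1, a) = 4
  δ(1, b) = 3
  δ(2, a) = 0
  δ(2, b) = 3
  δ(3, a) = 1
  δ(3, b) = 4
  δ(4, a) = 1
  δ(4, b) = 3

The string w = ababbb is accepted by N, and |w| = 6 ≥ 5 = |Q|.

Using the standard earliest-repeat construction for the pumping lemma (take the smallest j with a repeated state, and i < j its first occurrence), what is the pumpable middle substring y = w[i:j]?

bab

State sequence: 0 -a-> 3 -b-> 4 -a-> 1 -b-> 3 -b-> 4 -b-> 3
First repeat at step 4: 3 was already visited.

So i = 1, j = 4, giving x = w[0:1] = a, y = w[1:4] = bab, z = w[4:6] = bb.
Check: |xy| = 4 ≤ 5 and |y| = 3 ≥ 1. Reading y takes N from 3 back to 3, so every xyⁱz is accepted.
Pumping length from the standard proof: p = 5 (the number of states). The repeated state found above gives |xy| = j ≤ 5 and |y| = j − i ≥ 1.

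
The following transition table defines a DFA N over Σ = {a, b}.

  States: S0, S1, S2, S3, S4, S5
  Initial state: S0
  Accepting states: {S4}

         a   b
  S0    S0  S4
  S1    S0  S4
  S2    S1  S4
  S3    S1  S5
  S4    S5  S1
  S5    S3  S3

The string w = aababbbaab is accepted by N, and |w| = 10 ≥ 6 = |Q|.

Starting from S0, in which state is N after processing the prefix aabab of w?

Run of N on the first 5 characters of w = a a b a b:
  step 0: S0  (start)
  step 1: S0  (read a: S0→S0)
  step 2: S0  (read a: S0→S0)
  step 3: S4  (read b: S0→S4)
  step 4: S5  (read a: S4→S5)
  step 5: S3  (read b: S5→S3)

After reading 5 characters, N is in state S3.

S3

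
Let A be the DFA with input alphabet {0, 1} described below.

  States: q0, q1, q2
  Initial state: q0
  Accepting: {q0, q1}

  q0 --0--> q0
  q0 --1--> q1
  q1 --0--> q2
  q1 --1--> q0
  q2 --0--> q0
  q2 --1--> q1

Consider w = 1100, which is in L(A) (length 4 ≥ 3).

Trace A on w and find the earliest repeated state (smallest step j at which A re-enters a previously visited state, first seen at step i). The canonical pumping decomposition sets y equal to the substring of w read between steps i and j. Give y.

State sequence: q0 -1-> q1 -1-> q0 -0-> q0 -0-> q0
First repeat at step 2: q0 was already visited.

So i = 0, j = 2, giving x = w[0:0] = ε, y = w[0:2] = 11, z = w[2:4] = 00.
Check: |xy| = 2 ≤ 3 and |y| = 2 ≥ 1. Reading y takes A from q0 back to q0, so every xyⁱz is accepted.

11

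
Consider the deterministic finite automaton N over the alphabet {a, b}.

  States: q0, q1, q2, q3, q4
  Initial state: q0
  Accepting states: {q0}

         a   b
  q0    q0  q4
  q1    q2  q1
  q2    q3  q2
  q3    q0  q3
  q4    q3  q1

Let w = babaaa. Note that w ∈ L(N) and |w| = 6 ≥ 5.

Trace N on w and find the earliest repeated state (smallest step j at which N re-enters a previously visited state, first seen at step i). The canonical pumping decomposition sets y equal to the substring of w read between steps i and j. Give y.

b

State sequence: q0 -b-> q4 -a-> q3 -b-> q3 -a-> q0 -a-> q0 -a-> q0
First repeat at step 3: q3 was already visited.

So i = 2, j = 3, giving x = w[0:2] = ba, y = w[2:3] = b, z = w[3:6] = aaa.
Check: |xy| = 3 ≤ 5 and |y| = 1 ≥ 1. Reading y takes N from q3 back to q3, so every xyⁱz is accepted.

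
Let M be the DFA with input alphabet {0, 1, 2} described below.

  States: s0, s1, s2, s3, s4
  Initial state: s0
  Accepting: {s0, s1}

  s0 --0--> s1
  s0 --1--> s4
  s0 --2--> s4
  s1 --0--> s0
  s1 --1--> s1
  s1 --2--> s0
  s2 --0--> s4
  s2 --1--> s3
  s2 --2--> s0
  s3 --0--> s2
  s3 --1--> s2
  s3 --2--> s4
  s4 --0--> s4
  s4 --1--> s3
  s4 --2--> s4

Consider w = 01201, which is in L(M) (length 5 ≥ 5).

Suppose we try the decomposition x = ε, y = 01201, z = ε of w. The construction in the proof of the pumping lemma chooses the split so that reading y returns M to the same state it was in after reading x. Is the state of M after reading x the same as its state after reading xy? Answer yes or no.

no

State sequence: s0 -0-> s1 -1-> s1 -2-> s0 -0-> s1 -1-> s1

After x (step 0): s0. After xy (step 5): s1.
They differ (s0 ≠ s1), so y is not a cycle from the state after x; this split is not the one the pumping-lemma construction produces, and pumping y need not keep the string in L(M).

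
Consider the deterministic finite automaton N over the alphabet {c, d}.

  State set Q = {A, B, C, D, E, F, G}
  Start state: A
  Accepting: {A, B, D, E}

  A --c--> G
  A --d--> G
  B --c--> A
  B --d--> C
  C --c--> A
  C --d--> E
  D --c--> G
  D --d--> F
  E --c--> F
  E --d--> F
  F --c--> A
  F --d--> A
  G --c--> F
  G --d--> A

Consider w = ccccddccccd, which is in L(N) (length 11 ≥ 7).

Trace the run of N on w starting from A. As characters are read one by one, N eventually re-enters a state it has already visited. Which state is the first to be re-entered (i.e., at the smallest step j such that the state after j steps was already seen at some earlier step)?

A

Run of N on w = c c c c d d c c c c d:
  step 0: A  (start)
  step 1: G  (read c: A→G)
  step 2: F  (read c: G→F)
  step 3: A  (read c: F→A)   ← first repeat (A seen earlier)
  step 4: G  (read c: A→G)
  step 5: A  (read d: G→A)
  step 6: G  (read d: A→G)
  step 7: F  (read c: G→F)
  step 8: A  (read c: F→A)
  step 9: G  (read c: A→G)
  step 10: F  (read c: G→F)
  step 11: A  (read d: F→A)

The earliest repeat is at step j = 3: N is in A, which it already visited at step i = 0.
Since N has 7 states, any run of length ≥ 7 visits 7+1 states, so by pigeonhole some state repeats within the first 7 steps — that repeat gives the pumpable loop.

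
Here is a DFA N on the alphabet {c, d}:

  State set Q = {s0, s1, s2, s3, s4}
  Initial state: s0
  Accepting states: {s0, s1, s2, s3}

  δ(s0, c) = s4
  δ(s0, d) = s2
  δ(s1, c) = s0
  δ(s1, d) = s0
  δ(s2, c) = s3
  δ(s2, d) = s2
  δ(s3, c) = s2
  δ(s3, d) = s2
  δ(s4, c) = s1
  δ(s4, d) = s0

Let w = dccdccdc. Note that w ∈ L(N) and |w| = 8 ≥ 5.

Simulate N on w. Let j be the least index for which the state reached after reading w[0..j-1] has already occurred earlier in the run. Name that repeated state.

Run of N on w = d c c d c c d c:
  step 0: s0  (start)
  step 1: s2  (read d: s0→s2)
  step 2: s3  (read c: s2→s3)
  step 3: s2  (read c: s3→s2)   ← first repeat (s2 seen earlier)
  step 4: s2  (read d: s2→s2)
  step 5: s3  (read c: s2→s3)
  step 6: s2  (read c: s3→s2)
  step 7: s2  (read d: s2→s2)
  step 8: s3  (read c: s2→s3)

The earliest repeat is at step j = 3: N is in s2, which it already visited at step i = 1.
Pumping length from the standard proof: p = 5 (the number of states). The repeated state found above gives |xy| = j ≤ 5 and |y| = j − i ≥ 1.

s2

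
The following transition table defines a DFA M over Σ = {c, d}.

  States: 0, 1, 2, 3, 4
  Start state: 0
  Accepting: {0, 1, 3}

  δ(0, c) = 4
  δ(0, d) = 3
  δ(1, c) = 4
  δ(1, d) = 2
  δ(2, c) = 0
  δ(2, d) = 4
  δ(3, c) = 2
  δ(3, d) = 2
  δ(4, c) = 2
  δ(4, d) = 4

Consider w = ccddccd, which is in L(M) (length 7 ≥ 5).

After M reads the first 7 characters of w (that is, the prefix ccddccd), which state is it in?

Run of M on the first 7 characters of w = c c d d c c d:
  step 0: 0  (start)
  step 1: 4  (read c: 0→4)
  step 2: 2  (read c: 4→2)
  step 3: 4  (read d: 2→4)
  step 4: 4  (read d: 4→4)
  step 5: 2  (read c: 4→2)
  step 6: 0  (read c: 2→0)
  step 7: 3  (read d: 0→3)

After reading 7 characters, M is in state 3.
(This kind of state-tracing is the core of the pumping-lemma construction: with 5 states, pigeonhole forces a repeat within the first 5 steps.)

3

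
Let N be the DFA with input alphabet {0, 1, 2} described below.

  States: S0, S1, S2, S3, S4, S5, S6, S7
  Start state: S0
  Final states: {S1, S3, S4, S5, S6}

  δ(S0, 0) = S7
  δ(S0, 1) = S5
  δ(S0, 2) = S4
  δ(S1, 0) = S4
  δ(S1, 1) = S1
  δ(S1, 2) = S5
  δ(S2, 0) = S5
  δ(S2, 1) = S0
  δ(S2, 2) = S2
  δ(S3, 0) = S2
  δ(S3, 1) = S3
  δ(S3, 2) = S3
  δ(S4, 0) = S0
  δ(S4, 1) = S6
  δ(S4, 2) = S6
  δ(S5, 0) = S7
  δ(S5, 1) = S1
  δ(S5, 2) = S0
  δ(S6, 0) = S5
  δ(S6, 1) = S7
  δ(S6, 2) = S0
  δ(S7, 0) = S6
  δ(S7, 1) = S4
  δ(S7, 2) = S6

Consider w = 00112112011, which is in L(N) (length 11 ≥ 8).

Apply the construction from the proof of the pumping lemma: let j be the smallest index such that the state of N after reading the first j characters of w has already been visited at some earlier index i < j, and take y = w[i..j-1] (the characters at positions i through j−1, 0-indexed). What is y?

01

Run of N on w = 0 0 1 1 2 1 1 2 0 1 1:
  step 0: S0  (start)
  step 1: S7  (read 0: S0→S7)
  step 2: S6  (read 0: S7→S6)
  step 3: S7  (read 1: S6→S7)   ← first repeat (S7 seen earlier)
  step 4: S4  (read 1: S7→S4)
  step 5: S6  (read 2: S4→S6)
  step 6: S7  (read 1: S6→S7)
  step 7: S4  (read 1: S7→S4)
  step 8: S6  (read 2: S4→S6)
  step 9: S5  (read 0: S6→S5)
  step 10: S1  (read 1: S5→S1)
  step 11: S1  (read 1: S1→S1)

So i = 1, j = 3, giving x = w[0:1] = 0, y = w[1:3] = 01, z = w[3:11] = 12112011.
Check: |xy| = 3 ≤ 8 and |y| = 2 ≥ 1. Reading y takes N from S7 back to S7, so every xyⁱz is accepted.
Pumping length from the standard proof: p = 8 (the number of states). The repeated state found above gives |xy| = j ≤ 8 and |y| = j − i ≥ 1.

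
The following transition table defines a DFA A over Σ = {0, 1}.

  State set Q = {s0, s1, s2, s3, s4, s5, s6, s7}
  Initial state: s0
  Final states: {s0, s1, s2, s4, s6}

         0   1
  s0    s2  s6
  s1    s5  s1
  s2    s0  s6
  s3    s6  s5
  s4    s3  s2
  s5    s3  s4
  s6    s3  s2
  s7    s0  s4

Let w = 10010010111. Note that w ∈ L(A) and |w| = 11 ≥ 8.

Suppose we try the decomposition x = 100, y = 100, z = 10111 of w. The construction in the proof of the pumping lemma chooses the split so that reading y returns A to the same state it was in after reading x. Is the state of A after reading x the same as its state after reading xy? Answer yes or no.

no

State sequence: s0 -1-> s6 -0-> s3 -0-> s6 -1-> s2 -0-> s0 -0-> s2

After x (step 3): s6. After xy (step 6): s2.
They differ (s6 ≠ s2), so y is not a cycle from the state after x; this split is not the one the pumping-lemma construction produces, and pumping y need not keep the string in L(A).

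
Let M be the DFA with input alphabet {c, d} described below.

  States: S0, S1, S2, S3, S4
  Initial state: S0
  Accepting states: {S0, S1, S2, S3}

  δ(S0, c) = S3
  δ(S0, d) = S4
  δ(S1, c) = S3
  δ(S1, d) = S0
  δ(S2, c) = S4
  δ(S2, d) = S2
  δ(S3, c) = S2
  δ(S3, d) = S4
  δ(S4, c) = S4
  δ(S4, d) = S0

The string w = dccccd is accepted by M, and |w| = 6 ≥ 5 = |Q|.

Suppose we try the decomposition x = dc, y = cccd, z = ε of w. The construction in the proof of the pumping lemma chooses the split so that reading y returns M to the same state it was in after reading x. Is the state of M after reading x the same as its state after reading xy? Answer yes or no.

no

State sequence: S0 -d-> S4 -c-> S4 -c-> S4 -c-> S4 -c-> S4 -d-> S0

After x (step 2): S4. After xy (step 6): S0.
They differ (S4 ≠ S0), so y is not a cycle from the state after x; this split is not the one the pumping-lemma construction produces, and pumping y need not keep the string in L(M).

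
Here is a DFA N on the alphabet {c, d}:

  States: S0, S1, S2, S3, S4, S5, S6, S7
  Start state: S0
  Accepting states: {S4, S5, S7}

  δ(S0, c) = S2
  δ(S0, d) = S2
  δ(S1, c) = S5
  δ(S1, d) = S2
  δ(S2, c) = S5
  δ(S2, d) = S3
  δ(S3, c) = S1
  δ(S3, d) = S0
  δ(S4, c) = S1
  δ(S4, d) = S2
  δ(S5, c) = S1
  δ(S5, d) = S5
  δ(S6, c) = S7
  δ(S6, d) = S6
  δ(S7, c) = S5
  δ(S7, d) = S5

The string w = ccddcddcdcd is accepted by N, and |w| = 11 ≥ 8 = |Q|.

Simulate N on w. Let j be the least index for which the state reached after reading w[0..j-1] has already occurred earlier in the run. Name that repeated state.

S5

Run of N on w = c c d d c d d c d c d:
  step 0: S0  (start)
  step 1: S2  (read c: S0→S2)
  step 2: S5  (read c: S2→S5)
  step 3: S5  (read d: S5→S5)   ← first repeat (S5 seen earlier)
  step 4: S5  (read d: S5→S5)
  step 5: S1  (read c: S5→S1)
  step 6: S2  (read d: S1→S2)
  step 7: S3  (read d: S2→S3)
  step 8: S1  (read c: S3→S1)
  step 9: S2  (read d: S1→S2)
  step 10: S5  (read c: S2→S5)
  step 11: S5  (read d: S5→S5)

The earliest repeat is at step j = 3: N is in S5, which it already visited at step i = 2.
Since N has 8 states, any run of length ≥ 8 visits 8+1 states, so by pigeonhole some state repeats within the first 8 steps — that repeat gives the pumpable loop.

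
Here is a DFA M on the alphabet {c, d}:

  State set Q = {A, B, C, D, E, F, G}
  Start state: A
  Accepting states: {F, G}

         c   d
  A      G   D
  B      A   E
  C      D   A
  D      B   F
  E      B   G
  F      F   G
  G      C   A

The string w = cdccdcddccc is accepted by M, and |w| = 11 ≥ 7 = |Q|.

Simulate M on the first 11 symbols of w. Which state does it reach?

G

State sequence: A -c-> G -d-> A -c-> G -c-> C -d-> A -c-> G -d-> A -d-> D -c-> B -c-> A -c-> G

After reading 11 characters, M is in state G.
(This kind of state-tracing is the core of the pumping-lemma construction: with 7 states, pigeonhole forces a repeat within the first 7 steps.)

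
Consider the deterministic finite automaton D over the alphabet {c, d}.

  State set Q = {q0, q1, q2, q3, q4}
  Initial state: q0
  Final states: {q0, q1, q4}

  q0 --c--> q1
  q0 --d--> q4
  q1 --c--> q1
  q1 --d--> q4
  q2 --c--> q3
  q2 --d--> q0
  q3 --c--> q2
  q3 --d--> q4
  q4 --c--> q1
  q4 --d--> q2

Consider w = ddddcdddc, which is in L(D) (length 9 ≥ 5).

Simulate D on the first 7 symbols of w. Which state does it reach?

State sequence: q0 -d-> q4 -d-> q2 -d-> q0 -d-> q4 -c-> q1 -d-> q4 -d-> q2

After reading 7 characters, D is in state q2.

q2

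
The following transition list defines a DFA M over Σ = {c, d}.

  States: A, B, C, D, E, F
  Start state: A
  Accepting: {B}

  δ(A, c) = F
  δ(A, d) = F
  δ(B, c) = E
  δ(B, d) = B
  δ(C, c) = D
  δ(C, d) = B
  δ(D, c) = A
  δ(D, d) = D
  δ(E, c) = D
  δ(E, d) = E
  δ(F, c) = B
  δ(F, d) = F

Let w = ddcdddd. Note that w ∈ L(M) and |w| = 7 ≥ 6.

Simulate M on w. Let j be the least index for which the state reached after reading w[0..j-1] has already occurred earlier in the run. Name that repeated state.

F

State sequence: A -d-> F -d-> F -c-> B -d-> B -d-> B -d-> B -d-> B
First repeat at step 2: F was already visited.

The earliest repeat is at step j = 2: M is in F, which it already visited at step i = 1.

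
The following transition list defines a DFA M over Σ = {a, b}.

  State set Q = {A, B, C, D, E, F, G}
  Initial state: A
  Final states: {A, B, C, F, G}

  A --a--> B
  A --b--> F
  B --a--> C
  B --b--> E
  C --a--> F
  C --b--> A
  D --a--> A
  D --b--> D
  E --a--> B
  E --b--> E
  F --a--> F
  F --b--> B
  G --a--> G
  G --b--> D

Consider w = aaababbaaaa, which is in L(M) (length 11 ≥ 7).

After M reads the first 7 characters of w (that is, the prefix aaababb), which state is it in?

F

Run of M on the first 7 characters of w = a a a b a b b:
  step 0: A  (start)
  step 1: B  (read a: A→B)
  step 2: C  (read a: B→C)
  step 3: F  (read a: C→F)
  step 4: B  (read b: F→B)
  step 5: C  (read a: B→C)
  step 6: A  (read b: C→A)
  step 7: F  (read b: A→F)

After reading 7 characters, M is in state F.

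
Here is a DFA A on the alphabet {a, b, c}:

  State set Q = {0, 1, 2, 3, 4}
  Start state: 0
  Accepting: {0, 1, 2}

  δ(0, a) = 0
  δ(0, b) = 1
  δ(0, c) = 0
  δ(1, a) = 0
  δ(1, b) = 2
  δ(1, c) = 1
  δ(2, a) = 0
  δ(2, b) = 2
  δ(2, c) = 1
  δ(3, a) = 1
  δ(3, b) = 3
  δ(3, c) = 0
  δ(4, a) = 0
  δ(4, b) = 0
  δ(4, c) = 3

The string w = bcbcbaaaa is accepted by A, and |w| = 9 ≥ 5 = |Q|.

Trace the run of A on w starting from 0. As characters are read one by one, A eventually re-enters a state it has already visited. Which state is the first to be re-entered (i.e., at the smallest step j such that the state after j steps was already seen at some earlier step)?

1

Run of A on w = b c b c b a a a a:
  step 0: 0  (start)
  step 1: 1  (read b: 0→1)
  step 2: 1  (read c: 1→1)   ← first repeat (1 seen earlier)
  step 3: 2  (read b: 1→2)
  step 4: 1  (read c: 2→1)
  step 5: 2  (read b: 1→2)
  step 6: 0  (read a: 2→0)
  step 7: 0  (read a: 0→0)
  step 8: 0  (read a: 0→0)
  step 9: 0  (read a: 0→0)

The earliest repeat is at step j = 2: A is in 1, which it already visited at step i = 1.
Pumping length from the standard proof: p = 5 (the number of states). The repeated state found above gives |xy| = j ≤ 5 and |y| = j − i ≥ 1.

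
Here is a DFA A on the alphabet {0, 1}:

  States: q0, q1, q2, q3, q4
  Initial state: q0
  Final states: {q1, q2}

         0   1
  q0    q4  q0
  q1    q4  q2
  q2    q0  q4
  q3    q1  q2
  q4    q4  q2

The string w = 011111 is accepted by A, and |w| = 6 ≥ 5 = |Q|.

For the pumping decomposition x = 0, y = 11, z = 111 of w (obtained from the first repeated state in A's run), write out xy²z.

01111111

xy^2z = 0·11·11·111 = 01111111.
Reading y = 11 takes A from q4 back to q4, so after x·y·y the machine is still in q4, and z then leads to the accepting state q2. Hence 01111111 ∈ L(A).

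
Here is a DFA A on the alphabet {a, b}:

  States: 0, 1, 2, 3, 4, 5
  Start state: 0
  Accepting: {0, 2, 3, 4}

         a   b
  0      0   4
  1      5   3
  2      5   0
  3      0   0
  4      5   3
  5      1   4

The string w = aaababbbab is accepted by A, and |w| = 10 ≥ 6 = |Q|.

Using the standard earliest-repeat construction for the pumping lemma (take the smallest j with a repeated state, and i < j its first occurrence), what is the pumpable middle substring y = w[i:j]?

Run of A on w = a a a b a b b b a b:
  step 0: 0  (start)
  step 1: 0  (read a: 0→0)   ← first repeat (0 seen earlier)
  step 2: 0  (read a: 0→0)
  step 3: 0  (read a: 0→0)
  step 4: 4  (read b: 0→4)
  step 5: 5  (read a: 4→5)
  step 6: 4  (read b: 5→4)
  step 7: 3  (read b: 4→3)
  step 8: 0  (read b: 3→0)
  step 9: 0  (read a: 0→0)
  step 10: 4  (read b: 0→4)

So i = 0, j = 1, giving x = w[0:0] = ε, y = w[0:1] = a, z = w[1:10] = aababbbab.
Check: |xy| = 1 ≤ 6 and |y| = 1 ≥ 1. Reading y takes A from 0 back to 0, so every xyⁱz is accepted.

a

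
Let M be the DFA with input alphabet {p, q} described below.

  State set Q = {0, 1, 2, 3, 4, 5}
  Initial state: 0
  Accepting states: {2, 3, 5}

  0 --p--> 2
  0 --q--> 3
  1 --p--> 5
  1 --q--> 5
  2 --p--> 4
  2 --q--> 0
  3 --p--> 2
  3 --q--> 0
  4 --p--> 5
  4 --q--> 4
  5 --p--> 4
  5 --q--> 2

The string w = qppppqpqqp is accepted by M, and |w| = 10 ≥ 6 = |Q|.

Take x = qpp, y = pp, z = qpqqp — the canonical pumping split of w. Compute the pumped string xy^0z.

xy⁰z = xz = qpp·qpqqp = qppqpqqp.
Reading y = pp takes M from 4 back to 4, so after x the machine is still in 4, and z then leads to the accepting state 2. Hence qppqpqqp ∈ L(M).

qppqpqqp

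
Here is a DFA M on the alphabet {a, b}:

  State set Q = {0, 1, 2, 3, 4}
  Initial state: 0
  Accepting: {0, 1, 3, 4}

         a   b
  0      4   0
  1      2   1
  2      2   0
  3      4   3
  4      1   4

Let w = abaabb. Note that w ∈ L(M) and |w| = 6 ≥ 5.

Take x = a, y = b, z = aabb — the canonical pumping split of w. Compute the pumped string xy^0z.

aaabb

xy⁰z = xz = a·aabb = aaabb.
Reading y = b takes M from 4 back to 4, so after x the machine is still in 4, and z then leads to the accepting state 0. Hence aaabb ∈ L(M).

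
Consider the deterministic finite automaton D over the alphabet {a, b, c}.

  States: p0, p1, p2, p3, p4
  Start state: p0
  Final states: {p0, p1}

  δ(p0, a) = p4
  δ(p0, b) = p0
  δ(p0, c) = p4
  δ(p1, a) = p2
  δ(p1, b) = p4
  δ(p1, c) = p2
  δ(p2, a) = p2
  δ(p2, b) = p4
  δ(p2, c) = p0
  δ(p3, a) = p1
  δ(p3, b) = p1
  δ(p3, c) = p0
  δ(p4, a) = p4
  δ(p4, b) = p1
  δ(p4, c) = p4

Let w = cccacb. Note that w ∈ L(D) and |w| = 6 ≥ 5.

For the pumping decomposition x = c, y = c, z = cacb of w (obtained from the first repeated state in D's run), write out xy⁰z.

ccacb

xy⁰z = xz = c·cacb = ccacb.
Reading y = c takes D from p4 back to p4, so after x the machine is still in p4, and z then leads to the accepting state p1. Hence ccacb ∈ L(D).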